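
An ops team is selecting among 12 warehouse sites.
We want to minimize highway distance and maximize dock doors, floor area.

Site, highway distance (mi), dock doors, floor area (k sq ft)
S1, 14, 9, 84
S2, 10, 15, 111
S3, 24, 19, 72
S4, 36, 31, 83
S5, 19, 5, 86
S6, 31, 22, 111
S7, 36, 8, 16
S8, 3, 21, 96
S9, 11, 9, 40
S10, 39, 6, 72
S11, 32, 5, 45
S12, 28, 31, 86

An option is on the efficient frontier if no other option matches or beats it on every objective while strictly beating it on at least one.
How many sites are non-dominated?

S1: dominated by S2 (highway distance 10≤14, dock doors 15≥9, floor area 111≥84).
S2: not dominated.
S3: dominated by S8 (highway distance 3≤24, dock doors 21≥19, floor area 96≥72).
S4: dominated by S12 (highway distance 28≤36, dock doors 31≥31, floor area 86≥83).
S5: dominated by S2 (highway distance 10≤19, dock doors 15≥5, floor area 111≥86).
S6: not dominated.
S7: dominated by S1 (highway distance 14≤36, dock doors 9≥8, floor area 84≥16).
S8: not dominated (best highway distance).
S9: dominated by S2 (highway distance 10≤11, dock doors 15≥9, floor area 111≥40).
S10: dominated by S1 (highway distance 14≤39, dock doors 9≥6, floor area 84≥72).
S11: dominated by S1 (highway distance 14≤32, dock doors 9≥5, floor area 84≥45).
S12: not dominated.
Pareto-optimal: S2, S6, S8, S12 → 4.

4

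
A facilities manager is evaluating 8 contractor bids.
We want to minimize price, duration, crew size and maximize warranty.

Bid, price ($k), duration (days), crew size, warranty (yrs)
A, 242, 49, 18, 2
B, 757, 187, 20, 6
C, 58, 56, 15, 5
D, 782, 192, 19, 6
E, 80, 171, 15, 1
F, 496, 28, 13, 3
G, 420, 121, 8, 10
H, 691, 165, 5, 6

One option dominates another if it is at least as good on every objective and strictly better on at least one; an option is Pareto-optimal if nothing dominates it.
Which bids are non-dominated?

A: not dominated.
B: dominated by G (price 420≤757, duration 121≤187, crew size 8≤20, warranty 10≥6).
C: not dominated (best price).
D: dominated by G (price 420≤782, duration 121≤192, crew size 8≤19, warranty 10≥6).
E: dominated by C (price 58≤80, duration 56≤171, crew size 15≤15, warranty 5≥1).
F: not dominated (best duration).
G: not dominated (best warranty).
H: not dominated (best crew size).

A, C, F, G, H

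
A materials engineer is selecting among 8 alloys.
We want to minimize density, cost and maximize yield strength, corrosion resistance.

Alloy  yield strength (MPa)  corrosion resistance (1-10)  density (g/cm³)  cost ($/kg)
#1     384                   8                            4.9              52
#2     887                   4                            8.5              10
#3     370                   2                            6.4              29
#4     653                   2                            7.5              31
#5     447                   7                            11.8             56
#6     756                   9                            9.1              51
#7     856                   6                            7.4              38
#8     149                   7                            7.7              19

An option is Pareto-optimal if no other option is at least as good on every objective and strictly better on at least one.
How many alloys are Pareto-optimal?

#1: not dominated (best density).
#2: not dominated (best yield strength).
#3: not dominated.
#4: not dominated.
#5: dominated by #6 (yield strength 756≥447, corrosion resistance 9≥7, density 9.1≤11.8, cost 51≤56).
#6: not dominated (best corrosion resistance).
#7: not dominated.
#8: not dominated.
Pareto-optimal: #1, #2, #3, #4, #6, #7, #8 → 7.

7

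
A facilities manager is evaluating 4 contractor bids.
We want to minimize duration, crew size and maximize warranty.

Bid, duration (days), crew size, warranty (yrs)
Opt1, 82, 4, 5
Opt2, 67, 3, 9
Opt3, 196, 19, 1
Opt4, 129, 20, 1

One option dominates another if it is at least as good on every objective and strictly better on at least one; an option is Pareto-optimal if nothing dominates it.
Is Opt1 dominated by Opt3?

Opt3 vs Opt1: Opt3 is worse on duration (196 vs 82), so it does not dominate Opt1.

No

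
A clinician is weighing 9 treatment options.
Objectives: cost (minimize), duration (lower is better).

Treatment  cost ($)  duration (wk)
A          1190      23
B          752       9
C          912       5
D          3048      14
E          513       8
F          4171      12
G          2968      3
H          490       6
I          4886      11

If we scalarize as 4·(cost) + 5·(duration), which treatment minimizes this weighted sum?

H

A: 4·1190 + 5·23 = 4875
B: 4·752 + 5·9 = 3053
C: 4·912 + 5·5 = 3673
D: 4·3048 + 5·14 = 12262
E: 4·513 + 5·8 = 2092
F: 4·4171 + 5·12 = 16744
G: 4·2968 + 5·3 = 11887
H: 4·490 + 5·6 = 1990
I: 4·4886 + 5·11 = 19599
Lowest: H at 1990.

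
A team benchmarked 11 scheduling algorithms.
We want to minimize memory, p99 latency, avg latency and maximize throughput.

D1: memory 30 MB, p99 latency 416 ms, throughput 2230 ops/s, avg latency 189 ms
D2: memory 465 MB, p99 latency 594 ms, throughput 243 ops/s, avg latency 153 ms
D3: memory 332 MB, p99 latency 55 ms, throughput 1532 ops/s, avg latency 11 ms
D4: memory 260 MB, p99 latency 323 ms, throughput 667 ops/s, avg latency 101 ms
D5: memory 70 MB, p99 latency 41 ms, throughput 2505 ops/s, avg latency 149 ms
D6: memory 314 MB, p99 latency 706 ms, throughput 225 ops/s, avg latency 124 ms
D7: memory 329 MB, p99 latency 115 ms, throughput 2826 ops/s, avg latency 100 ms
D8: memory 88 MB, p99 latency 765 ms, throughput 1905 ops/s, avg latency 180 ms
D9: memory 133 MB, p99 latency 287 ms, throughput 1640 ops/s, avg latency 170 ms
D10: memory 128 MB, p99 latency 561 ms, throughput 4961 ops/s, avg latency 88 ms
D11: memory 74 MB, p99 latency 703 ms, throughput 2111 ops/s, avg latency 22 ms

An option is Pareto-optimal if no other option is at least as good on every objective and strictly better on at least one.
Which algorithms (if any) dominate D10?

none

D1: worse on throughput (2230 vs 4961).
D2: worse on memory (465 vs 128).
D3: worse on memory (332 vs 128).
D4: worse on memory (260 vs 128).
D5: worse on throughput (2505 vs 4961).
D6: worse on memory (314 vs 128).
D7: worse on memory (329 vs 128).
D8: worse on p99 latency (765 vs 561).
D9: worse on memory (133 vs 128).
D11: worse on p99 latency (703 vs 561).
No option dominates D10.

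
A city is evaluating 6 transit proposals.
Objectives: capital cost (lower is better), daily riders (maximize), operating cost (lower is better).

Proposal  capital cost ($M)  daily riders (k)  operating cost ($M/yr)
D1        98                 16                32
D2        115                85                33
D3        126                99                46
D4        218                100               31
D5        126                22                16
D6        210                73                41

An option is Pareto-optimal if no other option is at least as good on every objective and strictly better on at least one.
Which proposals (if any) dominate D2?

none

D1: worse on daily riders (16 vs 85).
D3: worse on capital cost (126 vs 115).
D4: worse on capital cost (218 vs 115).
D5: worse on capital cost (126 vs 115).
D6: worse on capital cost (210 vs 115).
No option dominates D2.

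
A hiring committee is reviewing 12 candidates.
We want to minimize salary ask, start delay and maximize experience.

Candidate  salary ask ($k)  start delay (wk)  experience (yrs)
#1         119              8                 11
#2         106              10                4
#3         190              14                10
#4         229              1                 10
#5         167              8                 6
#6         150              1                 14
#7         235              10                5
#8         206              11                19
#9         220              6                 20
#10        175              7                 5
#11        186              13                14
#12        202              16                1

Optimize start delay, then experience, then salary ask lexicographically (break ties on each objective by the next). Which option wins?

#6

First minimize start delay: best is 1, kept {#4, #6}.
Then maximize experience: best is 14, kept {#6}.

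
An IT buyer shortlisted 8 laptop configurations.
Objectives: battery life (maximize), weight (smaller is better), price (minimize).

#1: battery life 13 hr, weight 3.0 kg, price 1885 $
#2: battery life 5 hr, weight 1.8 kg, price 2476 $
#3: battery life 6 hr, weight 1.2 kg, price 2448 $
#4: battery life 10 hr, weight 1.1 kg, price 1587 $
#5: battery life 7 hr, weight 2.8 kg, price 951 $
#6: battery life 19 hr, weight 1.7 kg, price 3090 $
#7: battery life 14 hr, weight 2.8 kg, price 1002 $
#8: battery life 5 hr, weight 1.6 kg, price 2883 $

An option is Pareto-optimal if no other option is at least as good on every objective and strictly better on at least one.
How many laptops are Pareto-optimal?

#1: dominated by #7 (battery life 14≥13, weight 2.8≤3.0, price 1002≤1885).
#2: dominated by #3 (battery life 6≥5, weight 1.2≤1.8, price 2448≤2476).
#3: dominated by #4 (battery life 10≥6, weight 1.1≤1.2, price 1587≤2448).
#4: not dominated (best weight).
#5: not dominated (best price).
#6: not dominated (best battery life).
#7: not dominated.
#8: dominated by #3 (battery life 6≥5, weight 1.2≤1.6, price 2448≤2883).
Pareto-optimal: #4, #5, #6, #7 → 4.

4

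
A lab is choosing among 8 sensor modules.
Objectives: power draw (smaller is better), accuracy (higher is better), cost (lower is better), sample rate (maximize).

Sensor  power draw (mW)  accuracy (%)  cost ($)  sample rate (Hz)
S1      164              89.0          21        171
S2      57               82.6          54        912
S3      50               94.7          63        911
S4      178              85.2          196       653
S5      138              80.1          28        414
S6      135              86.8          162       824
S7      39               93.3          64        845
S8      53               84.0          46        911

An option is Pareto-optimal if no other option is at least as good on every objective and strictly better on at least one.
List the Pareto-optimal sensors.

S1, S2, S3, S5, S7, S8

S1: not dominated (best cost).
S2: not dominated (best sample rate).
S3: not dominated (best accuracy).
S4: dominated by S3 (power draw 50≤178, accuracy 94.7≥85.2, cost 63≤196, sample rate 911≥653).
S5: not dominated.
S6: dominated by S3 (power draw 50≤135, accuracy 94.7≥86.8, cost 63≤162, sample rate 911≥824).
S7: not dominated (best power draw).
S8: not dominated.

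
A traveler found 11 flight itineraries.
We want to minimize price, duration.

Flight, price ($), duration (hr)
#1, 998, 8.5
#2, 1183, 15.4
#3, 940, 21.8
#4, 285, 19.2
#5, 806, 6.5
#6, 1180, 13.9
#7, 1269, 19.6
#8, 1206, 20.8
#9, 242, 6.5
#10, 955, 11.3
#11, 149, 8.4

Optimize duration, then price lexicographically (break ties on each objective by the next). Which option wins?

First minimize duration: best is 6.5, kept {#5, #9}.
Then minimize price: best is 242, kept {#9}.

#9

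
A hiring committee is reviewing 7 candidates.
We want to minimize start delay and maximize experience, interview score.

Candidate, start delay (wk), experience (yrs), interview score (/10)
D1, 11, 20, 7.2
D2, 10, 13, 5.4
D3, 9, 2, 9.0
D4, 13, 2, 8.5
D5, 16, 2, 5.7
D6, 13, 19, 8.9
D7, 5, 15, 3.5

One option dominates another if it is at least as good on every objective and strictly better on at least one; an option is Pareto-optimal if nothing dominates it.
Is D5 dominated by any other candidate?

D1 vs D5: start delay 11≤16, experience 20≥2, interview score 7.2≥5.7 — D1 is at least as good on every objective and strictly better on at least one, so D1 dominates D5.

Yes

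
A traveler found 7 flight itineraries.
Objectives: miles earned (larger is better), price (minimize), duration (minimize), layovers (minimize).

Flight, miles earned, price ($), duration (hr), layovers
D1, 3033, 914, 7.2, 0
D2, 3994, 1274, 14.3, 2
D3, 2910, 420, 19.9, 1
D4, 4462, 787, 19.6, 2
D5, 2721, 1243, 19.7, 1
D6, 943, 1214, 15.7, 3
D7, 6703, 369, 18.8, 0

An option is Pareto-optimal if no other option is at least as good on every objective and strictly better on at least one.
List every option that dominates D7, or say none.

D1: worse on miles earned (3033 vs 6703).
D2: worse on miles earned (3994 vs 6703).
D3: worse on miles earned (2910 vs 6703).
D4: worse on miles earned (4462 vs 6703).
D5: worse on miles earned (2721 vs 6703).
D6: worse on miles earned (943 vs 6703).
No option dominates D7.

none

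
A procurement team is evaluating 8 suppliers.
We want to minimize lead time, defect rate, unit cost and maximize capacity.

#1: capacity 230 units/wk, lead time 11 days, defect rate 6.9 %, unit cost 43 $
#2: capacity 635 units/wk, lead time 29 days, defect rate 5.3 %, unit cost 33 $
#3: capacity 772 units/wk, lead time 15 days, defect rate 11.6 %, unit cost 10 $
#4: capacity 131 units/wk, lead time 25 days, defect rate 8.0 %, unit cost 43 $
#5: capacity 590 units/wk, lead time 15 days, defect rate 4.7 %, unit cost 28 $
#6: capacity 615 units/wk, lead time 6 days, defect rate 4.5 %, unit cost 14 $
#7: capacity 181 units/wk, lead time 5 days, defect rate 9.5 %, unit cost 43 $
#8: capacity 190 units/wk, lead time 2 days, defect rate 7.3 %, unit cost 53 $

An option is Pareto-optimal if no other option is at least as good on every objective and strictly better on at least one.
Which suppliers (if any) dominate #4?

#1, #5, #6

#1: capacity 230≥131, lead time 11≤25, defect rate 6.9≤8.0, unit cost 43≤43 — dominates #4.
#5: capacity 590≥131, lead time 15≤25, defect rate 4.7≤8.0, unit cost 28≤43 — dominates #4.
#6: capacity 615≥131, lead time 6≤25, defect rate 4.5≤8.0, unit cost 14≤43 — dominates #4.
Others (#2, #3, #7, #8) are each worse than #4 on at least one objective.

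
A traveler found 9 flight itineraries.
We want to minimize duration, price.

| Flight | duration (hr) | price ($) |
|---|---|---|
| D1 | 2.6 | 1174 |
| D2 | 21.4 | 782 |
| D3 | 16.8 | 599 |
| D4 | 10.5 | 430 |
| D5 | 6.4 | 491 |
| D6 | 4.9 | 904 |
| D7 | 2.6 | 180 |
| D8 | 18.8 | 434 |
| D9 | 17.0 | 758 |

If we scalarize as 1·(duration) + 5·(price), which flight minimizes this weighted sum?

D1: 1·2.6 + 5·1174 = 5872.6
D2: 1·21.4 + 5·782 = 3931.4
D3: 1·16.8 + 5·599 = 3011.8
D4: 1·10.5 + 5·430 = 2160.5
D5: 1·6.4 + 5·491 = 2461.4
D6: 1·4.9 + 5·904 = 4524.9
D7: 1·2.6 + 5·180 = 902.6
D8: 1·18.8 + 5·434 = 2188.8
D9: 1·17.0 + 5·758 = 3807.0
Lowest: D7 at 902.6.

D7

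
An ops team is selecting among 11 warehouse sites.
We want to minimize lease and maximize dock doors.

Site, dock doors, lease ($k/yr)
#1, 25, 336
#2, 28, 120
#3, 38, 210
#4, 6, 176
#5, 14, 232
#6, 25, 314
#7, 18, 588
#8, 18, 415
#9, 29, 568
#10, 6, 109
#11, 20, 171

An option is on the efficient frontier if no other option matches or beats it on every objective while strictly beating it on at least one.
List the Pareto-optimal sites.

#1: dominated by #2 (dock doors 28≥25, lease 120≤336).
#2: not dominated.
#3: not dominated (best dock doors).
#4: dominated by #2 (dock doors 28≥6, lease 120≤176).
#5: dominated by #2 (dock doors 28≥14, lease 120≤232).
#6: dominated by #2 (dock doors 28≥25, lease 120≤314).
#7: dominated by #1 (dock doors 25≥18, lease 336≤588).
#8: dominated by #1 (dock doors 25≥18, lease 336≤415).
#9: dominated by #3 (dock doors 38≥29, lease 210≤568).
#10: not dominated (best lease).
#11: dominated by #2 (dock doors 28≥20, lease 120≤171).

#2, #3, #10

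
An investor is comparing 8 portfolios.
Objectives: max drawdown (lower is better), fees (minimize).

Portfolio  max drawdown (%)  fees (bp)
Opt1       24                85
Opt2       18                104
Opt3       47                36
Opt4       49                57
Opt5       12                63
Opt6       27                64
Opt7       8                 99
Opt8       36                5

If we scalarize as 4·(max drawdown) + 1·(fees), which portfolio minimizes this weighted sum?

Opt1: 4·24 + 1·85 = 181
Opt2: 4·18 + 1·104 = 176
Opt3: 4·47 + 1·36 = 224
Opt4: 4·49 + 1·57 = 253
Opt5: 4·12 + 1·63 = 111
Opt6: 4·27 + 1·64 = 172
Opt7: 4·8 + 1·99 = 131
Opt8: 4·36 + 1·5 = 149
Lowest: Opt5 at 111.

Opt5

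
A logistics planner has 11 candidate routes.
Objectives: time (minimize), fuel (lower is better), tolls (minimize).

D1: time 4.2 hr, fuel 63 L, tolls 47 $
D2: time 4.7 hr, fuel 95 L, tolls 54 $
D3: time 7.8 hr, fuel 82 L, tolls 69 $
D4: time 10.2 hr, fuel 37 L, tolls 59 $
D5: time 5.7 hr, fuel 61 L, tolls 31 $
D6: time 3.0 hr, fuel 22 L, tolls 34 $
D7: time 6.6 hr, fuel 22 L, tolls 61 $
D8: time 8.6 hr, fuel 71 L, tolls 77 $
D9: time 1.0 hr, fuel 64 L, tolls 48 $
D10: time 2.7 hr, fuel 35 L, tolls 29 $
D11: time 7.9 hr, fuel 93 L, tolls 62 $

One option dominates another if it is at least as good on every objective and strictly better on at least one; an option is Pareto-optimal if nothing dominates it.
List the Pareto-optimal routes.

D6, D9, D10

D1: dominated by D6 (time 3.0≤4.2, fuel 22≤63, tolls 34≤47).
D2: dominated by D1 (time 4.2≤4.7, fuel 63≤95, tolls 47≤54).
D3: dominated by D1 (time 4.2≤7.8, fuel 63≤82, tolls 47≤69).
D4: dominated by D6 (time 3.0≤10.2, fuel 22≤37, tolls 34≤59).
D5: dominated by D10 (time 2.7≤5.7, fuel 35≤61, tolls 29≤31).
D6: not dominated.
D7: dominated by D6 (time 3.0≤6.6, fuel 22≤22, tolls 34≤61).
D8: dominated by D1 (time 4.2≤8.6, fuel 63≤71, tolls 47≤77).
D9: not dominated (best time).
D10: not dominated (best tolls).
D11: dominated by D1 (time 4.2≤7.9, fuel 63≤93, tolls 47≤62).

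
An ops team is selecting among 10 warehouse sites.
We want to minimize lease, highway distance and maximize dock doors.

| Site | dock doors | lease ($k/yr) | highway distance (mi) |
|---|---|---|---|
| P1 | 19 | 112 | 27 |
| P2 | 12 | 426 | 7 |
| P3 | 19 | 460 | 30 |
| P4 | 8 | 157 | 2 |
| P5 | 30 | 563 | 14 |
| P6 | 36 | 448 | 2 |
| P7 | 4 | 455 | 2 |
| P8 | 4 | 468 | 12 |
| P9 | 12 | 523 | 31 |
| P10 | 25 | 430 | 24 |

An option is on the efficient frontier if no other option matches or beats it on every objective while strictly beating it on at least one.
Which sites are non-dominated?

P1: not dominated (best lease).
P2: not dominated.
P3: dominated by P1 (dock doors 19≥19, lease 112≤460, highway distance 27≤30).
P4: not dominated.
P5: dominated by P6 (dock doors 36≥30, lease 448≤563, highway distance 2≤14).
P6: not dominated (best dock doors).
P7: dominated by P4 (dock doors 8≥4, lease 157≤455, highway distance 2≤2).
P8: dominated by P2 (dock doors 12≥4, lease 426≤468, highway distance 7≤12).
P9: dominated by P1 (dock doors 19≥12, lease 112≤523, highway distance 27≤31).
P10: not dominated.

P1, P2, P4, P6, P10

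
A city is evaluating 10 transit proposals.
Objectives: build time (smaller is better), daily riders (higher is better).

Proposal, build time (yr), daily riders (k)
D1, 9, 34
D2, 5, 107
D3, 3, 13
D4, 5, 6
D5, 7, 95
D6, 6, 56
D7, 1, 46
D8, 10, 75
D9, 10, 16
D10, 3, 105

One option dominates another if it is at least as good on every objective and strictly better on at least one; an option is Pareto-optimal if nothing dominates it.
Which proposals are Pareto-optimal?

D2, D7, D10

D1: dominated by D2 (build time 5≤9, daily riders 107≥34).
D2: not dominated (best daily riders).
D3: dominated by D7 (build time 1≤3, daily riders 46≥13).
D4: dominated by D2 (build time 5≤5, daily riders 107≥6).
D5: dominated by D2 (build time 5≤7, daily riders 107≥95).
D6: dominated by D2 (build time 5≤6, daily riders 107≥56).
D7: not dominated (best build time).
D8: dominated by D2 (build time 5≤10, daily riders 107≥75).
D9: dominated by D1 (build time 9≤10, daily riders 34≥16).
D10: not dominated.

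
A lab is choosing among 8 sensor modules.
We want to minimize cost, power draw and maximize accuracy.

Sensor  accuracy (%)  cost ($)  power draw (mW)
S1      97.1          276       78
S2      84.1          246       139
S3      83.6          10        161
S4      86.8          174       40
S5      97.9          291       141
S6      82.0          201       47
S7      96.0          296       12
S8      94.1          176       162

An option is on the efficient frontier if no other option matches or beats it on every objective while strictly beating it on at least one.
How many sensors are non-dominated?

6

S1: not dominated.
S2: dominated by S4 (accuracy 86.8≥84.1, cost 174≤246, power draw 40≤139).
S3: not dominated (best cost).
S4: not dominated.
S5: not dominated (best accuracy).
S6: dominated by S4 (accuracy 86.8≥82.0, cost 174≤201, power draw 40≤47).
S7: not dominated (best power draw).
S8: not dominated.
Pareto-optimal: S1, S3, S4, S5, S7, S8 → 6.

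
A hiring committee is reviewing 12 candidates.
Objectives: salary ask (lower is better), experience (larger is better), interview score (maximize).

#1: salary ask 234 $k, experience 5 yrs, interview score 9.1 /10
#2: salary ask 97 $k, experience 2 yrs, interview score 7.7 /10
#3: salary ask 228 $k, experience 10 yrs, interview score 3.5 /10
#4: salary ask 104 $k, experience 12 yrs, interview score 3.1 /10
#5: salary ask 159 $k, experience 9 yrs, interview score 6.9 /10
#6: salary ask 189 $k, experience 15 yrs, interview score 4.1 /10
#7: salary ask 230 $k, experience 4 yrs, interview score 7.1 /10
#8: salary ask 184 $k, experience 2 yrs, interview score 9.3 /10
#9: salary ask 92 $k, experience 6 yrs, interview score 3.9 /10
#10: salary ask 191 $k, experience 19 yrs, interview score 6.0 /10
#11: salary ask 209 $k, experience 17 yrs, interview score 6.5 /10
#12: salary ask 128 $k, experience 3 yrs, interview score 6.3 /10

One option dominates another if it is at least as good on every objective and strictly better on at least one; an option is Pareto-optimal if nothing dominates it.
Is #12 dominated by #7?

No

#7 vs #12: #7 is worse on salary ask (230 vs 128), so it does not dominate #12.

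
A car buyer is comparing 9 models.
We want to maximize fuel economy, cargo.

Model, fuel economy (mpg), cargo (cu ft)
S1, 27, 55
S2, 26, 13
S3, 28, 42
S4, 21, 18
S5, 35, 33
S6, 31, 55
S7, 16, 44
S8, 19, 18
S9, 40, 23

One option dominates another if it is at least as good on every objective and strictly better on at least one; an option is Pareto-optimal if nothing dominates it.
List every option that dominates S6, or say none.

none

S1: worse on fuel economy (27 vs 31).
S2: worse on fuel economy (26 vs 31).
S3: worse on fuel economy (28 vs 31).
S4: worse on fuel economy (21 vs 31).
S5: worse on cargo (33 vs 55).
S7: worse on fuel economy (16 vs 31).
S8: worse on fuel economy (19 vs 31).
S9: worse on cargo (23 vs 55).
No option dominates S6.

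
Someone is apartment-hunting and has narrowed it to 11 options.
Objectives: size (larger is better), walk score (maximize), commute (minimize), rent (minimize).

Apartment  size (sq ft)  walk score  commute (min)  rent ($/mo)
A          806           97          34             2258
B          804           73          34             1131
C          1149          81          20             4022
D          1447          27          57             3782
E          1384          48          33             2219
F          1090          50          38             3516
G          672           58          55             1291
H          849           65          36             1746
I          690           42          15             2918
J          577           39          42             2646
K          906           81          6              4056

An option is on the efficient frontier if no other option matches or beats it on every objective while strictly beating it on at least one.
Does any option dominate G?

B vs G: size 804≥672, walk score 73≥58, commute 34≤55, rent 1131≤1291 — B is at least as good on every objective and strictly better on at least one, so B dominates G.

Yes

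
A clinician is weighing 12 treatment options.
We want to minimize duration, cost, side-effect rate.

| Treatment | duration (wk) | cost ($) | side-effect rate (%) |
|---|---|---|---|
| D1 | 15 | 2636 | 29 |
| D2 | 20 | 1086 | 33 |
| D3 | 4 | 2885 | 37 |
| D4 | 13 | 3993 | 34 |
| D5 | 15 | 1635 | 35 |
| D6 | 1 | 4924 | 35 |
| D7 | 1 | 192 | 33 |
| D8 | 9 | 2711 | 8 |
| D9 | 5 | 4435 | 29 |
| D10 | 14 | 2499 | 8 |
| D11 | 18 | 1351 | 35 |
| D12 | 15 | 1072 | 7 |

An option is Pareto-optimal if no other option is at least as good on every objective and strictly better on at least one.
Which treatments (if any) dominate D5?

D7, D12

D7: duration 1≤15, cost 192≤1635, side-effect rate 33≤35 — dominates D5.
D12: duration 15≤15, cost 1072≤1635, side-effect rate 7≤35 — dominates D5.
Others (D1, D2, D3, D4, D6, D8, D9, D10, D11) are each worse than D5 on at least one objective.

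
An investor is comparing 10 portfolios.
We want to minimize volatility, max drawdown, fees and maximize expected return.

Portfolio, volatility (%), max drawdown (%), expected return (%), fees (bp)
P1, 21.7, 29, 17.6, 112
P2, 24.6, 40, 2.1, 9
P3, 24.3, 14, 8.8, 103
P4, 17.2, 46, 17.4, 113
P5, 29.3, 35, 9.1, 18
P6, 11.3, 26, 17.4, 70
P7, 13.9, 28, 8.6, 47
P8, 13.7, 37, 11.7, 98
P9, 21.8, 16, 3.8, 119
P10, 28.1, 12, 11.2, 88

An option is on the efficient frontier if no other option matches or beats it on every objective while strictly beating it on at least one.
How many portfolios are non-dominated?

8

P1: not dominated (best expected return).
P2: not dominated (best fees).
P3: not dominated.
P4: dominated by P6 (volatility 11.3≤17.2, max drawdown 26≤46, expected return 17.4≥17.4, fees 70≤113).
P5: not dominated.
P6: not dominated (best volatility).
P7: not dominated.
P8: dominated by P6 (volatility 11.3≤13.7, max drawdown 26≤37, expected return 17.4≥11.7, fees 70≤98).
P9: not dominated.
P10: not dominated (best max drawdown).
Pareto-optimal: P1, P2, P3, P5, P6, P7, P9, P10 → 8.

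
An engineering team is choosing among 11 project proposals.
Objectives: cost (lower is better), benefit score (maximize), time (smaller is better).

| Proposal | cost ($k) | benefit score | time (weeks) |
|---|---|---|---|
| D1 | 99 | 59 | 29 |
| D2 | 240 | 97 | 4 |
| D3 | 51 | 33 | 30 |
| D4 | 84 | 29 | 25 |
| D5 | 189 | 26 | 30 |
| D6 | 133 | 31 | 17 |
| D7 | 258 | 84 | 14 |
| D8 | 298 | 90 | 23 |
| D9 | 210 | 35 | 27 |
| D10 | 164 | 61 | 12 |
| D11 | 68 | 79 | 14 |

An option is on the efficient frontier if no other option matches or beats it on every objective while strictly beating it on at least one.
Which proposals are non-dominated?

D1: dominated by D11 (cost 68≤99, benefit score 79≥59, time 14≤29).
D2: not dominated (best benefit score).
D3: not dominated (best cost).
D4: dominated by D11 (cost 68≤84, benefit score 79≥29, time 14≤25).
D5: dominated by D1 (cost 99≤189, benefit score 59≥26, time 29≤30).
D6: dominated by D11 (cost 68≤133, benefit score 79≥31, time 14≤17).
D7: dominated by D2 (cost 240≤258, benefit score 97≥84, time 4≤14).
D8: dominated by D2 (cost 240≤298, benefit score 97≥90, time 4≤23).
D9: dominated by D10 (cost 164≤210, benefit score 61≥35, time 12≤27).
D10: not dominated.
D11: not dominated.

D2, D3, D10, D11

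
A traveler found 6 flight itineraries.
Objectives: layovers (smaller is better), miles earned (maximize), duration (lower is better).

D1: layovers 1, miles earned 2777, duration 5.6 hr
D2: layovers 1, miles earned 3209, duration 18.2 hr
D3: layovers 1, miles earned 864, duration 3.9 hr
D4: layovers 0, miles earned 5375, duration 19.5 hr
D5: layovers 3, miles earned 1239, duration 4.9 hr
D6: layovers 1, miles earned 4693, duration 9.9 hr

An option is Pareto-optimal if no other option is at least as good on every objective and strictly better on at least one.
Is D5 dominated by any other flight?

No

D1: worse on duration (5.6 vs 4.9).
D2: worse on duration (18.2 vs 4.9).
D3: worse on miles earned (864 vs 1239).
D4: worse on duration (19.5 vs 4.9).
D6: worse on duration (9.9 vs 4.9).
No option is at least as good as D5 on every objective and strictly better on one.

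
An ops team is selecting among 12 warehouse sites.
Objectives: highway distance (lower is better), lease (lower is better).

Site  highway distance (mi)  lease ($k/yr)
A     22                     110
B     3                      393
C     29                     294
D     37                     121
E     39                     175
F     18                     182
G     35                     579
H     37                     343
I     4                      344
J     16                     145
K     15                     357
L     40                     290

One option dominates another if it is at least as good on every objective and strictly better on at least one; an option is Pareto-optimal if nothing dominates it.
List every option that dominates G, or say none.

A, B, C, F, I, J, K

A: highway distance 22≤35, lease 110≤579 — dominates G.
B: highway distance 3≤35, lease 393≤579 — dominates G.
C: highway distance 29≤35, lease 294≤579 — dominates G.
F: highway distance 18≤35, lease 182≤579 — dominates G.
I: highway distance 4≤35, lease 344≤579 — dominates G.
J: highway distance 16≤35, lease 145≤579 — dominates G.
K: highway distance 15≤35, lease 357≤579 — dominates G.
Others (D, E, H, L) are each worse than G on at least one objective.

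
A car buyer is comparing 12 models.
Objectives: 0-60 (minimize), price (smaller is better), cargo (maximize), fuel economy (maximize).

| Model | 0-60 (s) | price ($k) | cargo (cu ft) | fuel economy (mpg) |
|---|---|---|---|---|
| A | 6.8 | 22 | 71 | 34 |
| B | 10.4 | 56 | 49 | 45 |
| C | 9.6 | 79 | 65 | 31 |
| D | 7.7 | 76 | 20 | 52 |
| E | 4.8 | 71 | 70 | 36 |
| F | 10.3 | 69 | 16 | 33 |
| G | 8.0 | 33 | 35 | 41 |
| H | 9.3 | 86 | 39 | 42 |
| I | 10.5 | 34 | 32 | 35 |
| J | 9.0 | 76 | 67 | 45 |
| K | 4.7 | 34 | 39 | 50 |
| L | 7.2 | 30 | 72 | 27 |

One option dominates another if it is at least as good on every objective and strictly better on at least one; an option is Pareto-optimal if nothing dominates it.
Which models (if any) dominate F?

A, G, K

A: 0-60 6.8≤10.3, price 22≤69, cargo 71≥16, fuel economy 34≥33 — dominates F.
G: 0-60 8.0≤10.3, price 33≤69, cargo 35≥16, fuel economy 41≥33 — dominates F.
K: 0-60 4.7≤10.3, price 34≤69, cargo 39≥16, fuel economy 50≥33 — dominates F.
Others (B, C, D, E, H, I, J, L) are each worse than F on at least one objective.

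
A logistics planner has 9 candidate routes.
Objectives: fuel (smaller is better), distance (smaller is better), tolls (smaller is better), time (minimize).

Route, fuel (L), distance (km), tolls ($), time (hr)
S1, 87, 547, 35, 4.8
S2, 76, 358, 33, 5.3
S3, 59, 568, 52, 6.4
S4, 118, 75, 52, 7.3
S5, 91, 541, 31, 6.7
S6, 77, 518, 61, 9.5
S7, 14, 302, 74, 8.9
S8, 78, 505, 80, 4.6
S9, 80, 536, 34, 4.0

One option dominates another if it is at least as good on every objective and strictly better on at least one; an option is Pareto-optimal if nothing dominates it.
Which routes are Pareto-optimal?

S1: dominated by S9 (fuel 80≤87, distance 536≤547, tolls 34≤35, time 4.0≤4.8).
S2: not dominated.
S3: not dominated.
S4: not dominated (best distance).
S5: not dominated (best tolls).
S6: dominated by S2 (fuel 76≤77, distance 358≤518, tolls 33≤61, time 5.3≤9.5).
S7: not dominated (best fuel).
S8: not dominated.
S9: not dominated (best time).

S2, S3, S4, S5, S7, S8, S9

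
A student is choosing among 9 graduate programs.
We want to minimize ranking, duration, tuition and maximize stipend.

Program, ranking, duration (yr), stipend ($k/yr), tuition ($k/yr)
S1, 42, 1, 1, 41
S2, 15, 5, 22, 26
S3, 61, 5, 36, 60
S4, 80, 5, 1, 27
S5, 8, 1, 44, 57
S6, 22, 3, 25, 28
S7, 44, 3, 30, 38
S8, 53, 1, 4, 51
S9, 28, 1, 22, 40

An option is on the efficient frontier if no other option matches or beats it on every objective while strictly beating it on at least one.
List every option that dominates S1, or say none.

S9

S9: ranking 28≤42, duration 1≤1, stipend 22≥1, tuition 40≤41 — dominates S1.
Others (S2, S3, S4, S5, S6, S7, S8) are each worse than S1 on at least one objective.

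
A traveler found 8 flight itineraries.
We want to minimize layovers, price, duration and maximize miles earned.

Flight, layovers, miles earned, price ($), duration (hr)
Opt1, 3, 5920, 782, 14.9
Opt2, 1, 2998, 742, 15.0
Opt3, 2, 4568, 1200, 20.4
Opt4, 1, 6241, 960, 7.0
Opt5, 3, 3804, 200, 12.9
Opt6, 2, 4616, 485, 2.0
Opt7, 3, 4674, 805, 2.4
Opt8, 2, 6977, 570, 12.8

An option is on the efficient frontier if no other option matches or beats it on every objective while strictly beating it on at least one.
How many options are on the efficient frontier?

Opt1: dominated by Opt8 (layovers 2≤3, miles earned 6977≥5920, price 570≤782, duration 12.8≤14.9).
Opt2: not dominated.
Opt3: dominated by Opt4 (layovers 1≤2, miles earned 6241≥4568, price 960≤1200, duration 7.0≤20.4).
Opt4: not dominated.
Opt5: not dominated (best price).
Opt6: not dominated (best duration).
Opt7: not dominated.
Opt8: not dominated (best miles earned).
Pareto-optimal: Opt2, Opt4, Opt5, Opt6, Opt7, Opt8 → 6.

6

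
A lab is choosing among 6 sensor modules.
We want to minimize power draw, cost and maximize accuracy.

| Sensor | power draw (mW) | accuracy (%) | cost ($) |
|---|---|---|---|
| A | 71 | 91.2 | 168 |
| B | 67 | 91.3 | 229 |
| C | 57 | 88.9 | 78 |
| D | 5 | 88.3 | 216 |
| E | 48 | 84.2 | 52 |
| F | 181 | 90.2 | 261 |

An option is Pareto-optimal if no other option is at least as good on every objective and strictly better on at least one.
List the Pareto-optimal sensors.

A, B, C, D, E

A: not dominated.
B: not dominated (best accuracy).
C: not dominated.
D: not dominated (best power draw).
E: not dominated (best cost).
F: dominated by A (power draw 71≤181, accuracy 91.2≥90.2, cost 168≤261).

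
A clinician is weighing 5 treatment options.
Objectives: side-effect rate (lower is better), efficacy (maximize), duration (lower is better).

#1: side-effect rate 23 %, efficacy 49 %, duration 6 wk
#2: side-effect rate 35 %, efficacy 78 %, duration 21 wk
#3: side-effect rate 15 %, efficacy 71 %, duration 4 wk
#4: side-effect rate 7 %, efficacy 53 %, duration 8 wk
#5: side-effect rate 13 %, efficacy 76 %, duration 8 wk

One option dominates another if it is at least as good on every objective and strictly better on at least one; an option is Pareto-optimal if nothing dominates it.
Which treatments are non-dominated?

#2, #3, #4, #5

#1: dominated by #3 (side-effect rate 15≤23, efficacy 71≥49, duration 4≤6).
#2: not dominated (best efficacy).
#3: not dominated (best duration).
#4: not dominated (best side-effect rate).
#5: not dominated.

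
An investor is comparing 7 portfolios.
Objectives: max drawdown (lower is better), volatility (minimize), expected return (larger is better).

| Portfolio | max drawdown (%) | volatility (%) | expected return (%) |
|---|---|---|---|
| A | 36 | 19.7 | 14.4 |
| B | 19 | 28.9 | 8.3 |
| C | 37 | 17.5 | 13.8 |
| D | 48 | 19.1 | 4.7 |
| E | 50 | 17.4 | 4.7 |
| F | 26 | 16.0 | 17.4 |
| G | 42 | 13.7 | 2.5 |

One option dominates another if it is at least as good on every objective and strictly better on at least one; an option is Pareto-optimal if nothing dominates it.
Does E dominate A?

E vs A: E is worse on max drawdown (50 vs 36), so it does not dominate A.

No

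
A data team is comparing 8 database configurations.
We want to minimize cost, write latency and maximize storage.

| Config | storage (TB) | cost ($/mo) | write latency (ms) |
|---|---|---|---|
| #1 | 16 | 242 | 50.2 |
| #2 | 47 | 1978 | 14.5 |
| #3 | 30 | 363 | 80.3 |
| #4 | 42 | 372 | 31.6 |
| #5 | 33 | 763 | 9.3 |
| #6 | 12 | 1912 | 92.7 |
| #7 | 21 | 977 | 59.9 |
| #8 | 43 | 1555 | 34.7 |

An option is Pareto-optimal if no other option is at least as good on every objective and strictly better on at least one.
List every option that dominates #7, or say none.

#4, #5

#4: storage 42≥21, cost 372≤977, write latency 31.6≤59.9 — dominates #7.
#5: storage 33≥21, cost 763≤977, write latency 9.3≤59.9 — dominates #7.
Others (#1, #2, #3, #6, #8) are each worse than #7 on at least one objective.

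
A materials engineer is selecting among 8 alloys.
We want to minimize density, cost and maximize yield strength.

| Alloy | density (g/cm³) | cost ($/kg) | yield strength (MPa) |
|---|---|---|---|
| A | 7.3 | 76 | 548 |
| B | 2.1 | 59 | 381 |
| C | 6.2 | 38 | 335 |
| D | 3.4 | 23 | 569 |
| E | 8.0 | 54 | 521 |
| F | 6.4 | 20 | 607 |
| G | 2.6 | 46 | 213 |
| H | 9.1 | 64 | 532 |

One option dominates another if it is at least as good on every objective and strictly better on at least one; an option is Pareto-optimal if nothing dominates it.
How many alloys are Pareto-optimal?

A: dominated by D (density 3.4≤7.3, cost 23≤76, yield strength 569≥548).
B: not dominated (best density).
C: dominated by D (density 3.4≤6.2, cost 23≤38, yield strength 569≥335).
D: not dominated.
E: dominated by D (density 3.4≤8.0, cost 23≤54, yield strength 569≥521).
F: not dominated (best cost).
G: not dominated.
H: dominated by D (density 3.4≤9.1, cost 23≤64, yield strength 569≥532).
Pareto-optimal: B, D, F, G → 4.

4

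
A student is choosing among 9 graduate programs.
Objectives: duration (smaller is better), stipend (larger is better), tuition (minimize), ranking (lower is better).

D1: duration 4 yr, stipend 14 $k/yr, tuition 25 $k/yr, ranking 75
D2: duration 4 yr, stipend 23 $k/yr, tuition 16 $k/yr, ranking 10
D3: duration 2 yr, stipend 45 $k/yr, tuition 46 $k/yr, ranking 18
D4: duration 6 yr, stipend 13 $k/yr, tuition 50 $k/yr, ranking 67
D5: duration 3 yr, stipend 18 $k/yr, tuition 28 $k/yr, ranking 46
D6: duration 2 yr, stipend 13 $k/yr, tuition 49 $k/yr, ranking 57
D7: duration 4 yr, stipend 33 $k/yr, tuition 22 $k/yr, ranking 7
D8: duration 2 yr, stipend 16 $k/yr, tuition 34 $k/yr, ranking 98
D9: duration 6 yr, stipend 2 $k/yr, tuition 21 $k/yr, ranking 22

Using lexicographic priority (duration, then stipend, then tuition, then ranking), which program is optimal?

D3

First minimize duration: best is 2, kept {D3, D6, D8}.
Then maximize stipend: best is 45, kept {D3}.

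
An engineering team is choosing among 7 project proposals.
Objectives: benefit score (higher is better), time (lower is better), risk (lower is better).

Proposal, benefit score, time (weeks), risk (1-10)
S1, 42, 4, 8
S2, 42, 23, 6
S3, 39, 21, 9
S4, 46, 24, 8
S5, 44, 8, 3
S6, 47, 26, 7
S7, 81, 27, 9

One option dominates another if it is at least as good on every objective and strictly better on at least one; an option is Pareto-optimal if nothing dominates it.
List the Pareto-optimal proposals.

S1, S4, S5, S6, S7

S1: not dominated (best time).
S2: dominated by S5 (benefit score 44≥42, time 8≤23, risk 3≤6).
S3: dominated by S1 (benefit score 42≥39, time 4≤21, risk 8≤9).
S4: not dominated.
S5: not dominated (best risk).
S6: not dominated.
S7: not dominated (best benefit score).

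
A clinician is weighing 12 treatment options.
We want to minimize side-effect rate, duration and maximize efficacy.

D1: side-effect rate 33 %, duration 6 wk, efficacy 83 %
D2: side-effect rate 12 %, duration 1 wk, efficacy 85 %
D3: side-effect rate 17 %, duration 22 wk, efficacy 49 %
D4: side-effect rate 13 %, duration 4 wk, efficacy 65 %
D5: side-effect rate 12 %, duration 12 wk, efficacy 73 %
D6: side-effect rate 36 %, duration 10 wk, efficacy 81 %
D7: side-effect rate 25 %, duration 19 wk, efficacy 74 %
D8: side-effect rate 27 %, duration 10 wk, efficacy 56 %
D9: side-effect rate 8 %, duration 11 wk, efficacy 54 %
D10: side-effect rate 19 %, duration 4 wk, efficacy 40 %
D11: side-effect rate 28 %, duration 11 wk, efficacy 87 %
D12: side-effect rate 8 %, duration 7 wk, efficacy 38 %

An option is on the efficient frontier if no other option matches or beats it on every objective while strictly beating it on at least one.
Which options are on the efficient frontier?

D1: dominated by D2 (side-effect rate 12≤33, duration 1≤6, efficacy 85≥83).
D2: not dominated (best duration).
D3: dominated by D2 (side-effect rate 12≤17, duration 1≤22, efficacy 85≥49).
D4: dominated by D2 (side-effect rate 12≤13, duration 1≤4, efficacy 85≥65).
D5: dominated by D2 (side-effect rate 12≤12, duration 1≤12, efficacy 85≥73).
D6: dominated by D1 (side-effect rate 33≤36, duration 6≤10, efficacy 83≥81).
D7: dominated by D2 (side-effect rate 12≤25, duration 1≤19, efficacy 85≥74).
D8: dominated by D2 (side-effect rate 12≤27, duration 1≤10, efficacy 85≥56).
D9: not dominated.
D10: dominated by D2 (side-effect rate 12≤19, duration 1≤4, efficacy 85≥40).
D11: not dominated (best efficacy).
D12: not dominated.

D2, D9, D11, D12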